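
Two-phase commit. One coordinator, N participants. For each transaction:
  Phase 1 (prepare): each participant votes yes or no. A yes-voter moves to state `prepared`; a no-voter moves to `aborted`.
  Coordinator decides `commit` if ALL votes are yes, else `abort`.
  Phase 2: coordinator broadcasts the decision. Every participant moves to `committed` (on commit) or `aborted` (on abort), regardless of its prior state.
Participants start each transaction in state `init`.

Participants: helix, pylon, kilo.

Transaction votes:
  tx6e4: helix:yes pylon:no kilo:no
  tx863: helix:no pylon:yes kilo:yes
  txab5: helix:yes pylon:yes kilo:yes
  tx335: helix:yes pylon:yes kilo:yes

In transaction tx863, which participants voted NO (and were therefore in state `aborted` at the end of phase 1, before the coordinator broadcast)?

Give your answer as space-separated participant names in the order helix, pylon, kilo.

Answer: helix

Derivation:
Txn tx863 phase 1: helix no -> aborted; pylon yes -> prepared; kilo yes -> prepared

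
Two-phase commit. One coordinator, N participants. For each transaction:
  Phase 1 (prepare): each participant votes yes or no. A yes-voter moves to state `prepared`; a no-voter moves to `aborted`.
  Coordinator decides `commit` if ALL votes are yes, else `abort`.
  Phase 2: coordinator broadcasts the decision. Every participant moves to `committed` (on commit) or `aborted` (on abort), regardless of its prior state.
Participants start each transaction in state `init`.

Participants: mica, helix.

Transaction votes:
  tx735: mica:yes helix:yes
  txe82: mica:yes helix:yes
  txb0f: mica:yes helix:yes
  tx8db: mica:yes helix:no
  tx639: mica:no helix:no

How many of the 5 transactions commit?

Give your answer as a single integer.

tx735: all yes -> commit (commits=1)
txe82: all yes -> commit (commits=2)
txb0f: all yes -> commit (commits=3)
tx8db: no from helix -> abort (commits=3)
tx639: no from mica, helix -> abort (commits=3)

Answer: 3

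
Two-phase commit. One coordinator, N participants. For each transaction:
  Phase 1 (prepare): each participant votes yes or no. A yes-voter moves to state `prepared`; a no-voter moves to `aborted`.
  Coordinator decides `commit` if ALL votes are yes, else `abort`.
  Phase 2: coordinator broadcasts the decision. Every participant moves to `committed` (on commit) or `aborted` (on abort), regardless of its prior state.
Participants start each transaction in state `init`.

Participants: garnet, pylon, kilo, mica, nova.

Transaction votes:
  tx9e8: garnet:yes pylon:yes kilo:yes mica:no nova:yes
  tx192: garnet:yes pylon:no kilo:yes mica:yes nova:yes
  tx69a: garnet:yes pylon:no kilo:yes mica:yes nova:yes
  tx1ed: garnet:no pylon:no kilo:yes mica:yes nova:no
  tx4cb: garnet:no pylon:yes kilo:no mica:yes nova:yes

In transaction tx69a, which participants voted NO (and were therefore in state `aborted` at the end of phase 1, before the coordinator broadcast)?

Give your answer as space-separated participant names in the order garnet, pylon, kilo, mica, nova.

Answer: pylon

Derivation:
Txn tx69a phase 1: garnet yes -> prepared; pylon no -> aborted; kilo yes -> prepared; mica yes -> prepared; nova yes -> prepared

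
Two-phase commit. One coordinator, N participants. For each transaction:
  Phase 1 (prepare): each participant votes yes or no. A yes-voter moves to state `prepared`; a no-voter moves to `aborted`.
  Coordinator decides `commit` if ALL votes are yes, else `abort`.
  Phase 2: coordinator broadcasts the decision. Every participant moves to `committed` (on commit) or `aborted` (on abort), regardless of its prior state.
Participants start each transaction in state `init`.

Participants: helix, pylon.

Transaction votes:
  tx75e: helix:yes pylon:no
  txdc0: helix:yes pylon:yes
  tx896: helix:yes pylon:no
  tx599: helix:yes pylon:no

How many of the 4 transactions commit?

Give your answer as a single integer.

tx75e: no from pylon -> abort (commits=0)
txdc0: all yes -> commit (commits=1)
tx896: no from pylon -> abort (commits=1)
tx599: no from pylon -> abort (commits=1)

Answer: 1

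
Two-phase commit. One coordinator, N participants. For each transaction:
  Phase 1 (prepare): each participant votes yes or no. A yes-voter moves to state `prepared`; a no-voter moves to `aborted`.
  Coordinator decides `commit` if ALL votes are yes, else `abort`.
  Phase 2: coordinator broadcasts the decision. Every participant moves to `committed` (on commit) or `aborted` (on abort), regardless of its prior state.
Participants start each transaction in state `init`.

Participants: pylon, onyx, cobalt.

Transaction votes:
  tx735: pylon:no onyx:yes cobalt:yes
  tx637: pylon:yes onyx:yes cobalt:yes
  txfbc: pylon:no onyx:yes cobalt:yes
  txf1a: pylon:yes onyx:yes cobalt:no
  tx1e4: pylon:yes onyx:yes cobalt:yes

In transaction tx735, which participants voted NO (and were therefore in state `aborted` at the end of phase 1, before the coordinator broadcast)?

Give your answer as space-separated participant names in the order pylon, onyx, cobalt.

Answer: pylon

Derivation:
Txn tx735 phase 1: pylon no -> aborted; onyx yes -> prepared; cobalt yes -> prepared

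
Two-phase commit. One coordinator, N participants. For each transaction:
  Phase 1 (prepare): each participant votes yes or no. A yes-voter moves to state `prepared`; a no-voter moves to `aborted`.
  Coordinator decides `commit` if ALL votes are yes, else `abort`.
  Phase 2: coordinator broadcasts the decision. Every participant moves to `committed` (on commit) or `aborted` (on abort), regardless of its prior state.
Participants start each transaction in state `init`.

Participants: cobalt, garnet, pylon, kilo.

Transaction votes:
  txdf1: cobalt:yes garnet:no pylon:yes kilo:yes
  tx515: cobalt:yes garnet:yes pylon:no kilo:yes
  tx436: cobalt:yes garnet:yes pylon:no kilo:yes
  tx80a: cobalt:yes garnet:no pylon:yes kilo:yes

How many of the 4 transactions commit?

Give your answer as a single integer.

Answer: 0

Derivation:
txdf1: no from garnet -> abort (commits=0)
tx515: no from pylon -> abort (commits=0)
tx436: no from pylon -> abort (commits=0)
tx80a: no from garnet -> abort (commits=0)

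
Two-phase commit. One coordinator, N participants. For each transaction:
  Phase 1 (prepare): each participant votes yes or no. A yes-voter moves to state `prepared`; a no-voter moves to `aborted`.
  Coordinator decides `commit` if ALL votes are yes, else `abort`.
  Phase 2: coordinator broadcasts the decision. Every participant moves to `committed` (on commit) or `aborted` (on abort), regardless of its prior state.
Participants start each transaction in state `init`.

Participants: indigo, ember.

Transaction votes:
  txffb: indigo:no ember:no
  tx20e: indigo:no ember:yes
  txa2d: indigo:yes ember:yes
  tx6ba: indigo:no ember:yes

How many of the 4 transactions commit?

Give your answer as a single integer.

txffb: no from indigo, ember -> abort (commits=0)
tx20e: no from indigo -> abort (commits=0)
txa2d: all yes -> commit (commits=1)
tx6ba: no from indigo -> abort (commits=1)

Answer: 1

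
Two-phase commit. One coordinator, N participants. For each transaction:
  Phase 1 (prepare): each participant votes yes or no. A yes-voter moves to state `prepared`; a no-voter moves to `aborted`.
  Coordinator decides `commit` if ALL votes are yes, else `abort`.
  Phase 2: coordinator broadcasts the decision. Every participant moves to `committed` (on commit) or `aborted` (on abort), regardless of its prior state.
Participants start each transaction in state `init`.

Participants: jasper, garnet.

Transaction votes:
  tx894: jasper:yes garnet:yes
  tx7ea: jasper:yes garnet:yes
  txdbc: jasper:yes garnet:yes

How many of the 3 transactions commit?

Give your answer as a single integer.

Answer: 3

Derivation:
tx894: all yes -> commit (commits=1)
tx7ea: all yes -> commit (commits=2)
txdbc: all yes -> commit (commits=3)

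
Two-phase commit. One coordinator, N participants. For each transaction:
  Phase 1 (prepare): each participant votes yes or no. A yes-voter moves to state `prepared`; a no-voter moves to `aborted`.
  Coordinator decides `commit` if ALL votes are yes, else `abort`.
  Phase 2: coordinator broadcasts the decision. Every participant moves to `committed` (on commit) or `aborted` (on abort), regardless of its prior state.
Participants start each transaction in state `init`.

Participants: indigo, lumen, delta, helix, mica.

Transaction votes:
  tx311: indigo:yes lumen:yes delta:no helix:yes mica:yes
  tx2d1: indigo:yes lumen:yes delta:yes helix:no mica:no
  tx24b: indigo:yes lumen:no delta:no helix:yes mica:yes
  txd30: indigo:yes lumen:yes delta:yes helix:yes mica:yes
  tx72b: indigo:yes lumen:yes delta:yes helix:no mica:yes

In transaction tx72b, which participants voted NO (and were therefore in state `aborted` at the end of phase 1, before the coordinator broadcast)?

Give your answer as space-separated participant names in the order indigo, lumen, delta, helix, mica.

Answer: helix

Derivation:
Txn tx72b phase 1: indigo yes -> prepared; lumen yes -> prepared; delta yes -> prepared; helix no -> aborted; mica yes -> prepared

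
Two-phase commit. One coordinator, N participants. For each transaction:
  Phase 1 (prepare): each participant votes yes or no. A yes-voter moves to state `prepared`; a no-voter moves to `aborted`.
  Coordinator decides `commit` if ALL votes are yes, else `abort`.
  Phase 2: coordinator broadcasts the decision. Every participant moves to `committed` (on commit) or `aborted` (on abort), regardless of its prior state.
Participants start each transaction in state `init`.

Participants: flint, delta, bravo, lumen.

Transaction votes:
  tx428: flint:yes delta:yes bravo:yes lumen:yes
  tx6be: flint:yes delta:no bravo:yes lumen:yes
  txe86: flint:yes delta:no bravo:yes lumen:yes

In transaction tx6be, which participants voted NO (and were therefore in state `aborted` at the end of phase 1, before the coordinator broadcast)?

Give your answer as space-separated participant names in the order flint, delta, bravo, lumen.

Answer: delta

Derivation:
Txn tx6be phase 1: flint yes -> prepared; delta no -> aborted; bravo yes -> prepared; lumen yes -> prepared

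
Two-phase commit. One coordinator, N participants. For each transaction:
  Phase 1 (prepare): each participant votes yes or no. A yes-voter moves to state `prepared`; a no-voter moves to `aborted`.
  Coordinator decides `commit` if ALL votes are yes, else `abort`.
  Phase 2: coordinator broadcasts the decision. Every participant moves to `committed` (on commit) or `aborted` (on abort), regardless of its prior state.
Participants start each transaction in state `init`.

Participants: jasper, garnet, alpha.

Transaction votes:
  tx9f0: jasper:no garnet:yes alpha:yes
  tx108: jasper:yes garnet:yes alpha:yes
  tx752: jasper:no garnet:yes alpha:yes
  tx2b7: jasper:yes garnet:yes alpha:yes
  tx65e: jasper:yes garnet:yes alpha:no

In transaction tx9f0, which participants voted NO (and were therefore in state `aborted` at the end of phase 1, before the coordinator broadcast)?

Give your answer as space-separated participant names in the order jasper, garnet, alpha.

Answer: jasper

Derivation:
Txn tx9f0 phase 1: jasper no -> aborted; garnet yes -> prepared; alpha yes -> prepared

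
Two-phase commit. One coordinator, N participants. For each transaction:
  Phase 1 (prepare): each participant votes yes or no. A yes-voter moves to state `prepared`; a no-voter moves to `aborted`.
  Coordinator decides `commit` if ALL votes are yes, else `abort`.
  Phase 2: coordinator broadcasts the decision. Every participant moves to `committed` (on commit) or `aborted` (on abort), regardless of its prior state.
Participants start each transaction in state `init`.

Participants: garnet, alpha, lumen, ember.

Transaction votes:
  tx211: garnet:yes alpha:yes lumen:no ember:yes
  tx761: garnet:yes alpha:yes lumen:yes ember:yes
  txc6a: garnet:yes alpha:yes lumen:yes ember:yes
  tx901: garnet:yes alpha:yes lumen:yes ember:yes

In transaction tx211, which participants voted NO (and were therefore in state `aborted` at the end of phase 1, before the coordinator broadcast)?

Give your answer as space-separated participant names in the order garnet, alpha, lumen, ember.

Txn tx211 phase 1: garnet yes -> prepared; alpha yes -> prepared; lumen no -> aborted; ember yes -> prepared

Answer: lumen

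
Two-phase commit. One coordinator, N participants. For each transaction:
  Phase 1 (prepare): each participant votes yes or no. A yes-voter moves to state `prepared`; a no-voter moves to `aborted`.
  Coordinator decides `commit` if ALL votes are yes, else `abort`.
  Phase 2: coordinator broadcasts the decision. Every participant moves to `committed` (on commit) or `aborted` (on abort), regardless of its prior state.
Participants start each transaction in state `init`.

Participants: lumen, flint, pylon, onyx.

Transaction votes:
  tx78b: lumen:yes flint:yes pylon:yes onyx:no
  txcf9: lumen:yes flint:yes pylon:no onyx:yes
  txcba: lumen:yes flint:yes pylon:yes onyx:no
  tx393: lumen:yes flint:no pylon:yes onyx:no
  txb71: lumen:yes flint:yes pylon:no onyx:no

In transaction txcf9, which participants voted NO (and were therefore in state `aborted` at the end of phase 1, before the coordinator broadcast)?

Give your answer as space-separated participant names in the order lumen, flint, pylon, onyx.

Answer: pylon

Derivation:
Txn txcf9 phase 1: lumen yes -> prepared; flint yes -> prepared; pylon no -> aborted; onyx yes -> prepared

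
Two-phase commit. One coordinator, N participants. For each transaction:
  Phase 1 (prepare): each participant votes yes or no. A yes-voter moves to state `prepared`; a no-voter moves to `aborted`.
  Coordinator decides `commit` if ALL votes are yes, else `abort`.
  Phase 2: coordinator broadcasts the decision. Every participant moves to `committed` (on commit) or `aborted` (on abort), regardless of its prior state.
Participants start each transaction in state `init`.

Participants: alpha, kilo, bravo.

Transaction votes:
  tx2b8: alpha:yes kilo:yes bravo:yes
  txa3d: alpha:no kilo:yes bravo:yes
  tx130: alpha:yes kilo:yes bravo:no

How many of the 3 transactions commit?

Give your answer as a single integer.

Answer: 1

Derivation:
tx2b8: all yes -> commit (commits=1)
txa3d: no from alpha -> abort (commits=1)
tx130: no from bravo -> abort (commits=1)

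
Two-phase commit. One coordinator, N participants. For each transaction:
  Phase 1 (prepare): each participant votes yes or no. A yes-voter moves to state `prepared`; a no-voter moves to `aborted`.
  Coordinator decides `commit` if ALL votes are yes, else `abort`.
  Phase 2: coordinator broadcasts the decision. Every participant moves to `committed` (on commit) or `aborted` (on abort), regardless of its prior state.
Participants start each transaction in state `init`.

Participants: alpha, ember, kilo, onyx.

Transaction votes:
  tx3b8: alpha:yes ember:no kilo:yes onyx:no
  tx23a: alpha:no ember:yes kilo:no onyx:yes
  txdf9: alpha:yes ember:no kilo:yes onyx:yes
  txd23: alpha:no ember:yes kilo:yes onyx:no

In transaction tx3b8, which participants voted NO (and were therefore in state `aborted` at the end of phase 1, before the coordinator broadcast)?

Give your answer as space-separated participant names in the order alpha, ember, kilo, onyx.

Txn tx3b8 phase 1: alpha yes -> prepared; ember no -> aborted; kilo yes -> prepared; onyx no -> aborted

Answer: ember onyx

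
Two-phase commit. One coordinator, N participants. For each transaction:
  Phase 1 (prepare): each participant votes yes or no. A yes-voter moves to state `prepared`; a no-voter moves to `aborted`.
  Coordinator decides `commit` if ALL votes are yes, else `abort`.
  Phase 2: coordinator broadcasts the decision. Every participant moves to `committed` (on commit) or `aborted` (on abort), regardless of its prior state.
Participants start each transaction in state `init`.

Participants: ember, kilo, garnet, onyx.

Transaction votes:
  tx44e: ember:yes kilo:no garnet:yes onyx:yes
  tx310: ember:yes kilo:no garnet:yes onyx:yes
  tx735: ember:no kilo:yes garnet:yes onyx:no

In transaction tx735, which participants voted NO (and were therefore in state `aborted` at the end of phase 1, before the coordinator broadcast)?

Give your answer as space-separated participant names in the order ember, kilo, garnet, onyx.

Answer: ember onyx

Derivation:
Txn tx735 phase 1: ember no -> aborted; kilo yes -> prepared; garnet yes -> prepared; onyx no -> aborted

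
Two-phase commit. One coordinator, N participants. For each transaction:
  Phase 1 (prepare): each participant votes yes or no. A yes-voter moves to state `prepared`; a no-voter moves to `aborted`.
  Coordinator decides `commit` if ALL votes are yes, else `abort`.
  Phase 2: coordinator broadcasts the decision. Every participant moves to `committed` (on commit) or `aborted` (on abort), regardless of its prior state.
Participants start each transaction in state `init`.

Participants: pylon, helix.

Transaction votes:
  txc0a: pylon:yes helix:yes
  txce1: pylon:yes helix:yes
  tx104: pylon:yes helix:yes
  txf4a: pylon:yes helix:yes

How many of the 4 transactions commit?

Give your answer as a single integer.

Answer: 4

Derivation:
txc0a: all yes -> commit (commits=1)
txce1: all yes -> commit (commits=2)
tx104: all yes -> commit (commits=3)
txf4a: all yes -> commit (commits=4)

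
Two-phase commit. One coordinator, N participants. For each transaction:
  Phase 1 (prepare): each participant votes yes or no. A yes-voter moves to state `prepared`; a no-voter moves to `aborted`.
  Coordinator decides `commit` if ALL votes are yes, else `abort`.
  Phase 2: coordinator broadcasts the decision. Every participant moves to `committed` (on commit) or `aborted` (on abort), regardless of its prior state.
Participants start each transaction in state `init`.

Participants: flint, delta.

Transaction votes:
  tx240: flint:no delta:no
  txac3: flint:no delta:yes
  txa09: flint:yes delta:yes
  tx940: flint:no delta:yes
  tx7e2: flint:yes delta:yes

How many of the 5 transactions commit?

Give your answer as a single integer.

Answer: 2

Derivation:
tx240: no from flint, delta -> abort (commits=0)
txac3: no from flint -> abort (commits=0)
txa09: all yes -> commit (commits=1)
tx940: no from flint -> abort (commits=1)
tx7e2: all yes -> commit (commits=2)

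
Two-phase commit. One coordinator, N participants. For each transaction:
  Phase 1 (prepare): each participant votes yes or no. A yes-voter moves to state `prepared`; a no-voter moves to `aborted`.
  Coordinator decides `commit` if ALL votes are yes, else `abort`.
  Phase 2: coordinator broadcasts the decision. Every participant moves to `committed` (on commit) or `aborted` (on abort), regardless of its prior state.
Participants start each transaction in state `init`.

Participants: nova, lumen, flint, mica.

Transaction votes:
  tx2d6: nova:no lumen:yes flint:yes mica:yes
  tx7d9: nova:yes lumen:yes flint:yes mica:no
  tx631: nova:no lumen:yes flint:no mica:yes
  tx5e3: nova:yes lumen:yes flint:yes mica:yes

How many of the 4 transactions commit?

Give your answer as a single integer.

Answer: 1

Derivation:
tx2d6: no from nova -> abort (commits=0)
tx7d9: no from mica -> abort (commits=0)
tx631: no from nova, flint -> abort (commits=0)
tx5e3: all yes -> commit (commits=1)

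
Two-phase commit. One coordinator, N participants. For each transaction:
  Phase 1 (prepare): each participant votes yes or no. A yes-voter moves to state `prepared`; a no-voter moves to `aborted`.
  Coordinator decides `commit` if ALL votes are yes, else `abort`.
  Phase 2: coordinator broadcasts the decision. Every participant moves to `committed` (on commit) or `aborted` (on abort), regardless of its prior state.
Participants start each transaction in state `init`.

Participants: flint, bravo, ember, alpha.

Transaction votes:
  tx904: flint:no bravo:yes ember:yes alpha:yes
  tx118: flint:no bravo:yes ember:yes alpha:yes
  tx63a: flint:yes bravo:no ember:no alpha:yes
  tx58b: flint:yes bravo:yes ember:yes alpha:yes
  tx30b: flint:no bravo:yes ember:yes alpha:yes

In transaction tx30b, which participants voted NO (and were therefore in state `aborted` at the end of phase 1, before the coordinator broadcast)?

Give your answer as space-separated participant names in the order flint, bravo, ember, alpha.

Answer: flint

Derivation:
Txn tx30b phase 1: flint no -> aborted; bravo yes -> prepared; ember yes -> prepared; alpha yes -> prepared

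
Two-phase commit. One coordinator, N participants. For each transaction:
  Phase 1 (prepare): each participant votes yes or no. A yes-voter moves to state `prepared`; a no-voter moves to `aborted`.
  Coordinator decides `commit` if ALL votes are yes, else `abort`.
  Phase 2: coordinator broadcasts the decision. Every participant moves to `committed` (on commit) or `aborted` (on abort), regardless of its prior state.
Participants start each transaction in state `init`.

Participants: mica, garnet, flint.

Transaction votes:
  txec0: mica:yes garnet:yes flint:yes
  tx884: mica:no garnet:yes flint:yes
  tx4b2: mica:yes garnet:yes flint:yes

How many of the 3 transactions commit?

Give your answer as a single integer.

txec0: all yes -> commit (commits=1)
tx884: no from mica -> abort (commits=1)
tx4b2: all yes -> commit (commits=2)

Answer: 2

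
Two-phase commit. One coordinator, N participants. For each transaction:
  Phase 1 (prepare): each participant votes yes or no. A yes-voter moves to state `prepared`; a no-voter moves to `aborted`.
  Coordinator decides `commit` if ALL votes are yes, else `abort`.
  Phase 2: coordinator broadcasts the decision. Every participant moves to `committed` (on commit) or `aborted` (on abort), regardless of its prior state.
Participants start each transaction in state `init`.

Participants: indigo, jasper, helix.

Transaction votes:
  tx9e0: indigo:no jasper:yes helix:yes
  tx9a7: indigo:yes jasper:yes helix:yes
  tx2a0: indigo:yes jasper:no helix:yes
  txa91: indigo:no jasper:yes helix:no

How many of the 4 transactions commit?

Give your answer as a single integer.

tx9e0: no from indigo -> abort (commits=0)
tx9a7: all yes -> commit (commits=1)
tx2a0: no from jasper -> abort (commits=1)
txa91: no from indigo, helix -> abort (commits=1)

Answer: 1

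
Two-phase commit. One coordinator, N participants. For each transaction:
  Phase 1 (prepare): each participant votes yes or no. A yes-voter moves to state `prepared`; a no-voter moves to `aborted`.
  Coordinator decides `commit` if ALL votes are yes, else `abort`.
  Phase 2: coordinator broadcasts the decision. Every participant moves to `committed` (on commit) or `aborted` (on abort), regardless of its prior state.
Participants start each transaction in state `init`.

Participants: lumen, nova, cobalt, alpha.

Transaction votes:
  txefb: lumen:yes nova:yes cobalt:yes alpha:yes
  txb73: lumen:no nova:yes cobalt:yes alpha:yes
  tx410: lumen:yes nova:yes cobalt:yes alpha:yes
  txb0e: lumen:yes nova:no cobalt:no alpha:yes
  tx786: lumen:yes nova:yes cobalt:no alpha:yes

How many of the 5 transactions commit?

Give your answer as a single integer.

Answer: 2

Derivation:
txefb: all yes -> commit (commits=1)
txb73: no from lumen -> abort (commits=1)
tx410: all yes -> commit (commits=2)
txb0e: no from nova, cobalt -> abort (commits=2)
tx786: no from cobalt -> abort (commits=2)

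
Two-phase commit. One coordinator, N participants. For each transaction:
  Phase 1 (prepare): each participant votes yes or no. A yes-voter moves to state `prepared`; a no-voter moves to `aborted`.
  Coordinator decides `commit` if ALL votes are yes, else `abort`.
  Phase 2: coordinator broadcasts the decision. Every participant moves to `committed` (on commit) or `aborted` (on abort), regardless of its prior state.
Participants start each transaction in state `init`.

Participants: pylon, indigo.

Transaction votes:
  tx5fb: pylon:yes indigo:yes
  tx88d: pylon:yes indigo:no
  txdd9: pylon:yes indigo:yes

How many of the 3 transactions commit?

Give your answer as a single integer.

tx5fb: all yes -> commit (commits=1)
tx88d: no from indigo -> abort (commits=1)
txdd9: all yes -> commit (commits=2)

Answer: 2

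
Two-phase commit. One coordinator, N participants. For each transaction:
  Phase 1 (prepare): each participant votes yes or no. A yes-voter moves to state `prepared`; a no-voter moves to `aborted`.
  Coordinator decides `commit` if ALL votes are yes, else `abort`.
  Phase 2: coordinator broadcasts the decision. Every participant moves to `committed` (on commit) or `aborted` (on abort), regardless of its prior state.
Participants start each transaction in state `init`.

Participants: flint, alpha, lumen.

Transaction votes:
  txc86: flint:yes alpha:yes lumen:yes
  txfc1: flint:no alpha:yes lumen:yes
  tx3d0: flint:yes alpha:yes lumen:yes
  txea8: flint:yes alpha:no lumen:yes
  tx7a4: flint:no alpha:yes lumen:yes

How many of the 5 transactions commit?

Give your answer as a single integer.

txc86: all yes -> commit (commits=1)
txfc1: no from flint -> abort (commits=1)
tx3d0: all yes -> commit (commits=2)
txea8: no from alpha -> abort (commits=2)
tx7a4: no from flint -> abort (commits=2)

Answer: 2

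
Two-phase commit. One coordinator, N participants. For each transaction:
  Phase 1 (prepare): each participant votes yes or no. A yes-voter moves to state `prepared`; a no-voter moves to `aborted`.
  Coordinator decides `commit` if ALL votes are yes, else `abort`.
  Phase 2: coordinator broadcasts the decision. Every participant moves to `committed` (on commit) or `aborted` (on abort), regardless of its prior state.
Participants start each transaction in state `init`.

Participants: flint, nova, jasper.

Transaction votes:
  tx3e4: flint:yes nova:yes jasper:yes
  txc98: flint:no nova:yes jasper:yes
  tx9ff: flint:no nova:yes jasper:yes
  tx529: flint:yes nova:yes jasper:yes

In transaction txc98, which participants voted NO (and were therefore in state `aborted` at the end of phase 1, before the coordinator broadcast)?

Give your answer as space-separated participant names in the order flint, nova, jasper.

Txn txc98 phase 1: flint no -> aborted; nova yes -> prepared; jasper yes -> prepared

Answer: flint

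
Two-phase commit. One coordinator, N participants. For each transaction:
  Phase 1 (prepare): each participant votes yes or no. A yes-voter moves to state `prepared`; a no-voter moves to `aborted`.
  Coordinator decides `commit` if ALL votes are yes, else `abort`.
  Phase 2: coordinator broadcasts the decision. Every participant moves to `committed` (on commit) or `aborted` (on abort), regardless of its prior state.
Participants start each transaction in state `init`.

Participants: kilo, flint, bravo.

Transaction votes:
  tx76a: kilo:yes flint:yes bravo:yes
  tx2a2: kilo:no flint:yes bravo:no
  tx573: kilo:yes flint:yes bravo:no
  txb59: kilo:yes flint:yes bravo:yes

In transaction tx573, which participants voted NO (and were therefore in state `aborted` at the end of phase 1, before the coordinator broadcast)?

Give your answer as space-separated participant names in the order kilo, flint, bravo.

Txn tx573 phase 1: kilo yes -> prepared; flint yes -> prepared; bravo no -> aborted

Answer: bravo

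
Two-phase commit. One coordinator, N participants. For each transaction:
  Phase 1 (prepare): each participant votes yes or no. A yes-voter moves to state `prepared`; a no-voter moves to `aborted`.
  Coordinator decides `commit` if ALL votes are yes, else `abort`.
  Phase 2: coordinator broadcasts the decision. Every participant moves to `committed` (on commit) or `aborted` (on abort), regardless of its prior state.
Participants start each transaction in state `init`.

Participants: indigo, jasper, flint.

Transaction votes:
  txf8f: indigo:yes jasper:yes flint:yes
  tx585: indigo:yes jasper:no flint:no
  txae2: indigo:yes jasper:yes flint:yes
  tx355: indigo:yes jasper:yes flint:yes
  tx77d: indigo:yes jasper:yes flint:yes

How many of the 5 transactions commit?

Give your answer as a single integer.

txf8f: all yes -> commit (commits=1)
tx585: no from jasper, flint -> abort (commits=1)
txae2: all yes -> commit (commits=2)
tx355: all yes -> commit (commits=3)
tx77d: all yes -> commit (commits=4)

Answer: 4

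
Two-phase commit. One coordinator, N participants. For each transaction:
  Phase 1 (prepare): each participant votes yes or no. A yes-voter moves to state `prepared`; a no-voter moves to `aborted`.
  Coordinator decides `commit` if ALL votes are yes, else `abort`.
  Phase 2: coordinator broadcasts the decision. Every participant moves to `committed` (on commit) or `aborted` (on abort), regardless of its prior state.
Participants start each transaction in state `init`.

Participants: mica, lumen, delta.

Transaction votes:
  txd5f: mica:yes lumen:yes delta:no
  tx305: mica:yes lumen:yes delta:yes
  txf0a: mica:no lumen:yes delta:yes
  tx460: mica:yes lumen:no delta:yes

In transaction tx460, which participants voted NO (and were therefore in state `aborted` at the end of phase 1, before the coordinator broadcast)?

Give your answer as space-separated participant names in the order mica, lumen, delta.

Answer: lumen

Derivation:
Txn tx460 phase 1: mica yes -> prepared; lumen no -> aborted; delta yes -> prepared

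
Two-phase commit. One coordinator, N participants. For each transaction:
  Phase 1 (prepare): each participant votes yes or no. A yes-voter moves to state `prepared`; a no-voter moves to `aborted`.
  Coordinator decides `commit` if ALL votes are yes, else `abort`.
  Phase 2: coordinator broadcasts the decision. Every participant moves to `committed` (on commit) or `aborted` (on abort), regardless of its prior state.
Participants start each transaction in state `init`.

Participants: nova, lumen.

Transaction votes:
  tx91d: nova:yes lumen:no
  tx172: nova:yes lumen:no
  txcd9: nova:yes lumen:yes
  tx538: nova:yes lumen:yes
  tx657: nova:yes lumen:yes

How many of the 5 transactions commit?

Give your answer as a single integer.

tx91d: no from lumen -> abort (commits=0)
tx172: no from lumen -> abort (commits=0)
txcd9: all yes -> commit (commits=1)
tx538: all yes -> commit (commits=2)
tx657: all yes -> commit (commits=3)

Answer: 3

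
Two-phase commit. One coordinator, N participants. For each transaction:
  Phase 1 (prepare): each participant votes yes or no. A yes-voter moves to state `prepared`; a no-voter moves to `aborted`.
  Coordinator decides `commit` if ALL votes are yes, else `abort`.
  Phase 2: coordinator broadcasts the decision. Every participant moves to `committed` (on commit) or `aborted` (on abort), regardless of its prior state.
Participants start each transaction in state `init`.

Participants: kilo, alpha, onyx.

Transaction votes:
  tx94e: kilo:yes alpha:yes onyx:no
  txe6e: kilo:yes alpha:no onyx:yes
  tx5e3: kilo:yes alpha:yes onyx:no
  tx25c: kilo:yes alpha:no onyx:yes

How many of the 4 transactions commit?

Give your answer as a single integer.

tx94e: no from onyx -> abort (commits=0)
txe6e: no from alpha -> abort (commits=0)
tx5e3: no from onyx -> abort (commits=0)
tx25c: no from alpha -> abort (commits=0)

Answer: 0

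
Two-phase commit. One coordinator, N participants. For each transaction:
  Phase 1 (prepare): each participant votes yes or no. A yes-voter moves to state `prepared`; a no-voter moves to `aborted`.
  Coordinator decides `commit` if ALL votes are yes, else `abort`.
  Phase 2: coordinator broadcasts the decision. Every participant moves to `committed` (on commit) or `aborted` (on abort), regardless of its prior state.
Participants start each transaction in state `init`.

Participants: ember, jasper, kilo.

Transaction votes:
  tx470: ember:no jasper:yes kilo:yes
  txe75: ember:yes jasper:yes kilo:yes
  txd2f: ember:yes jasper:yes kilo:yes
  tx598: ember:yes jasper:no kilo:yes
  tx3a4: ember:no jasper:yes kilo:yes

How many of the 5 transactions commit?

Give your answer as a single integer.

tx470: no from ember -> abort (commits=0)
txe75: all yes -> commit (commits=1)
txd2f: all yes -> commit (commits=2)
tx598: no from jasper -> abort (commits=2)
tx3a4: no from ember -> abort (commits=2)

Answer: 2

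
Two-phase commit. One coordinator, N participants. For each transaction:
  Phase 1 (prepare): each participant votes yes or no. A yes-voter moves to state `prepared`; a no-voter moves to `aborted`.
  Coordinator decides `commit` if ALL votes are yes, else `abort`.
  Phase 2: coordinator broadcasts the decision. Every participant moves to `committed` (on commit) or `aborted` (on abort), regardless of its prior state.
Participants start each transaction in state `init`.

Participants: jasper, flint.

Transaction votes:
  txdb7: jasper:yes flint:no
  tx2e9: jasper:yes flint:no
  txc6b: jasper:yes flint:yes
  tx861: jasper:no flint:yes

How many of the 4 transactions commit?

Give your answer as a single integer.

Answer: 1

Derivation:
txdb7: no from flint -> abort (commits=0)
tx2e9: no from flint -> abort (commits=0)
txc6b: all yes -> commit (commits=1)
tx861: no from jasper -> abort (commits=1)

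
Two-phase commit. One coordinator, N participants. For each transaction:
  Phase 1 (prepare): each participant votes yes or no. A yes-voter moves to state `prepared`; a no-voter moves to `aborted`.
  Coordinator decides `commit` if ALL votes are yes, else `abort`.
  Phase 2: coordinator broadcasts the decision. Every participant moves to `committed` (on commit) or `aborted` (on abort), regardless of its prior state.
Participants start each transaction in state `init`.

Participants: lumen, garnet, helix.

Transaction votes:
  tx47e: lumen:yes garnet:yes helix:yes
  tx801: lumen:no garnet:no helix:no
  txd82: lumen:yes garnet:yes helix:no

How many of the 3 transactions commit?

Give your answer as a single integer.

Answer: 1

Derivation:
tx47e: all yes -> commit (commits=1)
tx801: no from lumen, garnet, helix -> abort (commits=1)
txd82: no from helix -> abort (commits=1)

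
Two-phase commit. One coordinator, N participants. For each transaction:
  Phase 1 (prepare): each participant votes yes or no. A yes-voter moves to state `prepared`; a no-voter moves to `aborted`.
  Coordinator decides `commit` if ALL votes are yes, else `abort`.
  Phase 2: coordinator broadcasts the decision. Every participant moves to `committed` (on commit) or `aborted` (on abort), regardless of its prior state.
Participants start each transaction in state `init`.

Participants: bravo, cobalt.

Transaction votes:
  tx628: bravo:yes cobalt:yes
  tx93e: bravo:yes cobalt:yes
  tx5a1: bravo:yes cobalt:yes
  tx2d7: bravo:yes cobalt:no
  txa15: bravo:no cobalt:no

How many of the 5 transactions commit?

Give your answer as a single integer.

Answer: 3

Derivation:
tx628: all yes -> commit (commits=1)
tx93e: all yes -> commit (commits=2)
tx5a1: all yes -> commit (commits=3)
tx2d7: no from cobalt -> abort (commits=3)
txa15: no from bravo, cobalt -> abort (commits=3)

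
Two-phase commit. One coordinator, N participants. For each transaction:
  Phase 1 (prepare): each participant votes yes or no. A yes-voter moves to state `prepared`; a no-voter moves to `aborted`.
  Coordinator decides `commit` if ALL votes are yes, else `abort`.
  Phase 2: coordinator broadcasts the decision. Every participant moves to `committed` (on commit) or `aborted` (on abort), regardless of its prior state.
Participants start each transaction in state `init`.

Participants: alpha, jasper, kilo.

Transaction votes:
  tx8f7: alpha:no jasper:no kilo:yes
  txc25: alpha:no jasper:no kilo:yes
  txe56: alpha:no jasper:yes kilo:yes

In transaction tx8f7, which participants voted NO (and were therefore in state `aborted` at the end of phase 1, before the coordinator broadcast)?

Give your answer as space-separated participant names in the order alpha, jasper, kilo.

Answer: alpha jasper

Derivation:
Txn tx8f7 phase 1: alpha no -> aborted; jasper no -> aborted; kilo yes -> prepared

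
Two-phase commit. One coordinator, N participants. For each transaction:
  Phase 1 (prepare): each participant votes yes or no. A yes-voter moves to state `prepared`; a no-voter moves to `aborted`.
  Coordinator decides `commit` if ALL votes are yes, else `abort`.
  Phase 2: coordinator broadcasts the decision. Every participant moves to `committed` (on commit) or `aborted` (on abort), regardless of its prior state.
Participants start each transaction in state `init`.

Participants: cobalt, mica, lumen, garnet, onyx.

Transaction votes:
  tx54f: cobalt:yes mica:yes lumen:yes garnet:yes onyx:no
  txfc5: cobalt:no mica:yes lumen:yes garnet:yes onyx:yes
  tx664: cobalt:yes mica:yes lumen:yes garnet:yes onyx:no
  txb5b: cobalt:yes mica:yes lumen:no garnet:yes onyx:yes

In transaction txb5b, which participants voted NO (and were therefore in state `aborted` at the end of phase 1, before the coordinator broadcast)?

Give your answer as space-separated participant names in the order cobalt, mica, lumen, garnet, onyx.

Answer: lumen

Derivation:
Txn txb5b phase 1: cobalt yes -> prepared; mica yes -> prepared; lumen no -> aborted; garnet yes -> prepared; onyx yes -> prepared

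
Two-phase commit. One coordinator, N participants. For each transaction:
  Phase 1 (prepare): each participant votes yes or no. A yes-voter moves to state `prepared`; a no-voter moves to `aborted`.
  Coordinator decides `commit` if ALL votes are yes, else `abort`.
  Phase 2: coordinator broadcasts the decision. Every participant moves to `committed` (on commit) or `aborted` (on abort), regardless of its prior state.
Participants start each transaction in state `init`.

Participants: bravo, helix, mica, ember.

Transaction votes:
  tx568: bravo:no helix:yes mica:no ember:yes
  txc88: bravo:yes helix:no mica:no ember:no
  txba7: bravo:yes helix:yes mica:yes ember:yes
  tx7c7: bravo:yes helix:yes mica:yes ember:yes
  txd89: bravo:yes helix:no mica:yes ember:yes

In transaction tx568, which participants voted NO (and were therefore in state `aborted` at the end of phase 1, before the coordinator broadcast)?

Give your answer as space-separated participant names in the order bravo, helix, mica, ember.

Answer: bravo mica

Derivation:
Txn tx568 phase 1: bravo no -> aborted; helix yes -> prepared; mica no -> aborted; ember yes -> prepared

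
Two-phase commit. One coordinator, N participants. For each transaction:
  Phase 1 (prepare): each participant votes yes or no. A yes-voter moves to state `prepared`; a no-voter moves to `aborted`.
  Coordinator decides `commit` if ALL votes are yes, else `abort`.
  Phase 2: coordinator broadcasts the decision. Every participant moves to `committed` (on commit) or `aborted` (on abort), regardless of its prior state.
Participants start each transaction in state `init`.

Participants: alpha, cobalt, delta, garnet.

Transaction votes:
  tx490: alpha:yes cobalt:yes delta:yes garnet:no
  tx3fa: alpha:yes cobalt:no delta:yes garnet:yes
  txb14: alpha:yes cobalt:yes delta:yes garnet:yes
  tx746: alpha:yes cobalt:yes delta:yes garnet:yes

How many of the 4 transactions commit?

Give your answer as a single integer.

tx490: no from garnet -> abort (commits=0)
tx3fa: no from cobalt -> abort (commits=0)
txb14: all yes -> commit (commits=1)
tx746: all yes -> commit (commits=2)

Answer: 2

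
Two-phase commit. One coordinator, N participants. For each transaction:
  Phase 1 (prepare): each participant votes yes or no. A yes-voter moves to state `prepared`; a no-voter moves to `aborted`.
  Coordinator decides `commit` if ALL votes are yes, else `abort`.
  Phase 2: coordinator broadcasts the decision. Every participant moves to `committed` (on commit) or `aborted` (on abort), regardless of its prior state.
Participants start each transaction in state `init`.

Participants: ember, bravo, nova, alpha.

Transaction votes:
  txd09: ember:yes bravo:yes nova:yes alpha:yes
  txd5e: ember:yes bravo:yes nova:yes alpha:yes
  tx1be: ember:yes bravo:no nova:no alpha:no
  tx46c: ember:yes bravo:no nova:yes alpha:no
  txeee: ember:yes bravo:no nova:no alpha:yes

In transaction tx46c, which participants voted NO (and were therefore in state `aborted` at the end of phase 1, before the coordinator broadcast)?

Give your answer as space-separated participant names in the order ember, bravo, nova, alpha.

Answer: bravo alpha

Derivation:
Txn tx46c phase 1: ember yes -> prepared; bravo no -> aborted; nova yes -> prepared; alpha no -> aborted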